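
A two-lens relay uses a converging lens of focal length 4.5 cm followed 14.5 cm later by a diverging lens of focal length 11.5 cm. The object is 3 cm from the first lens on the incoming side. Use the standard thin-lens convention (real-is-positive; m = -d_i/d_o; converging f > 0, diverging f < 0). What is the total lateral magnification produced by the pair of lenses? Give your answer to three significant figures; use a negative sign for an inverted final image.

Lens 1: 1/d_i1 = 1/f_1 - 1/d_o1 = 1/4.5 - 1/3 = -0.11111 cm^-1, so d_i1 = -9.000 cm.
m_1 = -(-9.000)/3 = 3.0000.
With d_i1 < 0 the first image is virtual and lies on the object side; the object distance for lens 2 is d_o2 = 14.5 - (-9.000) = 23.500 cm.
Lens 2: 1/d_i2 = 1/f_2 - 1/d_o2 = 1/(-11.5) - 1/(23.500) = -0.12951 cm^-1, so d_i2 = -7.721 cm.
m_2 = -(-7.721)/(23.500) = 0.3286.
Overall magnification: m = m_1 m_2 = 0.9857.

0.986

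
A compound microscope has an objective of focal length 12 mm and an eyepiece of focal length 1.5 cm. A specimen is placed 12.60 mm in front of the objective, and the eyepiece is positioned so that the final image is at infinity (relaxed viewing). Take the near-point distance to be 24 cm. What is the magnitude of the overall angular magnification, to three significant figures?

Convert to cm: f_obj = 12 mm = 1.2 cm; d_o = 12.60 mm = 1.26 cm.
Objective: 1/d_i = 1/f_obj - 1/d_o = 1/1.2 - 1/1.26 = 0.03968 cm^-1, so d_i = 25.200 cm.
m_obj = -d_i/d_o = -25.200/1.26 = -20.000.
Eyepiece angular magnification (image at infinity): M_eye = D/f_e = 24/1.5 = 16.000.
Overall M = m_obj x M_eye = (-20.000)(16.000) = -320.00.
|M| = 320.00.

320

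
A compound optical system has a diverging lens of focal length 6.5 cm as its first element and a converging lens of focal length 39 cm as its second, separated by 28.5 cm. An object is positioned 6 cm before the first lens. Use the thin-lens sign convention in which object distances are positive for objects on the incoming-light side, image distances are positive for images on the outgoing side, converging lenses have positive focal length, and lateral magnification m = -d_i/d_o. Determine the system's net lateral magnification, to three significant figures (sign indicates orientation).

Lens 1: 1/d_i1 = 1/f_1 - 1/d_o1 = 1/(-6.5) - 1/6 = -0.32051 cm^-1, so d_i1 = -3.120 cm.
m_1 = -(-3.120)/6 = 0.5200.
The intermediate image is virtual, 3.120 cm to the left of lens 1, so d_o2 = L - d_i1 = 28.5 - (-3.120) = 31.620 cm.
Lens 2: 1/d_i2 = 1/f_2 - 1/d_o2 = 1/39 - 1/(31.620) = -0.00598 cm^-1, so d_i2 = -167.098 cm.
m_2 = -(-167.098)/(31.620) = 5.2846.
The system's lateral magnification is m_1 m_2 = (0.5200)(5.2846) = 2.7480.

2.75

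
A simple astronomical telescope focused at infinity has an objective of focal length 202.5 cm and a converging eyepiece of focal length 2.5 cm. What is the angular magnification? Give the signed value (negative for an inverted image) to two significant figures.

-81

M = -f_obj/f_eye = -202.5/(2.5) = -81.000.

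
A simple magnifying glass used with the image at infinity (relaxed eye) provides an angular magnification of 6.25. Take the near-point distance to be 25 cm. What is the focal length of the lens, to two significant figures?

For the image at infinity, M = D/f.
f = D/M = 25/6.25 = 4.000 cm.

4.0 cm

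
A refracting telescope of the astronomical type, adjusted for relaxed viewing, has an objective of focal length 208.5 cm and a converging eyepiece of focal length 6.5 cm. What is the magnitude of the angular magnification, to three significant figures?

|M| = f_obj/|f_eye| = 208.5/6.5 = 32.077.

32.1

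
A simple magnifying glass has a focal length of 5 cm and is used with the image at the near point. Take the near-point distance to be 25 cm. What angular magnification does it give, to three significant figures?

M = 1 + D/f = 1 + 25/5 = 6.000.

6.00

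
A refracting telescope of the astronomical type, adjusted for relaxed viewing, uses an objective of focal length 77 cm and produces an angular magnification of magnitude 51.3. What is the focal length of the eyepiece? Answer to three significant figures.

|M| = f_obj/f_eye, so f_eye = f_obj/|M| = 77/51.3 = 1.501 cm.

1.50 cm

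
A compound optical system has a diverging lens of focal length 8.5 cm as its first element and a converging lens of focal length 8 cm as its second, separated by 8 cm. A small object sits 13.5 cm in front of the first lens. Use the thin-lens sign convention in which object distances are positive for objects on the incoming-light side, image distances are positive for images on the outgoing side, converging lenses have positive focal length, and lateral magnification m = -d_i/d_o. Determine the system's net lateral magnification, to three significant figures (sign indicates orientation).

Applying the thin-lens equation to the first lens, 1/(-8.5) = 1/13.5 + 1/d_i1, which gives d_i1 = -5.216 cm.
Its lateral magnification is m_1 = -d_i1/d_o1 = -(-5.216)/13.5 = 0.3864.
With d_i1 < 0 the first image is virtual and lies on the object side; the object distance for lens 2 is d_o2 = 8 - (-5.216) = 13.216 cm.
Applying the thin-lens equation again with f_2 = 8 cm and d_o2 = 13.216 cm gives d_i2 = 20.270 cm.
m_2 = -(20.270)/(13.216) = -1.5338.
The system's lateral magnification is m_1 m_2 = (0.3864)(-1.5338) = -0.5926.

-0.593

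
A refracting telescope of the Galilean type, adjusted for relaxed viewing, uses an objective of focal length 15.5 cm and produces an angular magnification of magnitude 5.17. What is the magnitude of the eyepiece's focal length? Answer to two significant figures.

|M| = f_obj/|f_eye|, so |f_eye| = f_obj/|M| = 15.5/5.17 = 2.998 cm.
(The eyepiece is diverging, so its signed focal length is -2.998 cm.)

3.0 cm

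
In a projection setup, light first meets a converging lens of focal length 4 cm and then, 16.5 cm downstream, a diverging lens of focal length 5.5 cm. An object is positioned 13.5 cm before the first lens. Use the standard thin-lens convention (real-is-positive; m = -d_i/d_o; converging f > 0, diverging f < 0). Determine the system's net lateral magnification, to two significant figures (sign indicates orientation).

-0.14

First lens: d_i1 = 1/(1/4 - 1/13.5) = 5.684 cm.
m_1 = -(5.684)/13.5 = -0.4211.
The intermediate image is 5.684 cm to the right of lens 1, so d_o2 = L - d_i1 = 16.5 - 5.684 = 10.816 cm.
Second lens: d_i2 = 1/(1/(-5.5) - 1/(10.816)) = -3.646 cm.
m_2 = -(-3.646)/(10.816) = 0.3371.
Total m = m_1 x m_2 = (-0.4211)(0.3371) = -0.1419.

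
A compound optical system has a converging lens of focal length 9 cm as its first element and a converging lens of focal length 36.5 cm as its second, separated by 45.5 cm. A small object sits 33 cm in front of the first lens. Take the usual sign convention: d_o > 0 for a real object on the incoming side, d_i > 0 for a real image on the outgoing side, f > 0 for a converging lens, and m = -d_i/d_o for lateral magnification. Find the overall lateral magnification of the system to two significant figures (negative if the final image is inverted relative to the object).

Applying the thin-lens equation to the first lens, 1/9 = 1/33 + 1/d_i1, which gives d_i1 = 12.375 cm.
Its lateral magnification is m_1 = -d_i1/d_o1 = -(12.375)/33 = -0.3750.
The intermediate image is 12.375 cm to the right of lens 1, so d_o2 = L - d_i1 = 45.5 - 12.375 = 33.125 cm.
Applying the thin-lens equation again with f_2 = 36.5 cm and d_o2 = 33.125 cm gives d_i2 = -358.241 cm.
m_2 = -(-358.241)/(33.125) = 10.8148.
The system's lateral magnification is m_1 m_2 = (-0.3750)(10.8148) = -4.0556.

-4.1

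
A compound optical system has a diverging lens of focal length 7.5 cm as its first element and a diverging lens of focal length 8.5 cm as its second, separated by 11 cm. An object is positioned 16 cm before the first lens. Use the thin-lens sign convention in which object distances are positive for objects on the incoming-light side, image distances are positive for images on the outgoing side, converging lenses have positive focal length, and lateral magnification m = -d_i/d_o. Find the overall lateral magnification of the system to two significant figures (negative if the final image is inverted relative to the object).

0.11

Applying the thin-lens equation to the first lens, 1/(-7.5) = 1/16 + 1/d_i1, which gives d_i1 = -5.106 cm.
Its lateral magnification is m_1 = -d_i1/d_o1 = -(-5.106)/16 = 0.3191.
The intermediate image is virtual, 5.106 cm to the left of lens 1, so d_o2 = L - d_i1 = 11 - (-5.106) = 16.106 cm.
Applying the thin-lens equation again with f_2 = -8.5 cm and d_o2 = 16.106 cm gives d_i2 = -5.564 cm.
m_2 = -(-5.564)/(16.106) = 0.3454.
Total m = m_1 x m_2 = (0.3191)(0.3454) = 0.1102.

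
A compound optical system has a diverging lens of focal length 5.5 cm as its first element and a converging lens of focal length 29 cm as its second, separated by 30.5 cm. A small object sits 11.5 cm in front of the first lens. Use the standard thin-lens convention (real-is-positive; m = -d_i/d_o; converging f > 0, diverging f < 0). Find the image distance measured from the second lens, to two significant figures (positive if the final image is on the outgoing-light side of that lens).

190 cm

Applying the thin-lens equation to the first lens, 1/(-5.5) = 1/11.5 + 1/d_i1, which gives d_i1 = -3.721 cm.
With d_i1 < 0 the first image is virtual and lies on the object side; the object distance for lens 2 is d_o2 = 30.5 - (-3.721) = 34.221 cm.
Applying the thin-lens equation again with f_2 = 29 cm and d_o2 = 34.221 cm gives d_i2 = 190.093 cm.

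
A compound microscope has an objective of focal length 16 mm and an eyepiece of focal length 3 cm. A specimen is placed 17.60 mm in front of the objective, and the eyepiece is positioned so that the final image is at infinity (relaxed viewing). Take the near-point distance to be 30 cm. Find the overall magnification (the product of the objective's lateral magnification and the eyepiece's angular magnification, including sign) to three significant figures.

-100

Convert to cm: f_obj = 16 mm = 1.6 cm; d_o = 17.60 mm = 1.76 cm.
Objective: 1/d_i = 1/f_obj - 1/d_o = 1/1.6 - 1/1.76 = 0.05682 cm^-1, so d_i = 17.600 cm.
m_obj = -d_i/d_o = -17.600/1.76 = -10.000.
Eyepiece angular magnification (image at infinity): M_eye = D/f_e = 30/3 = 10.000.
Overall M = m_obj x M_eye = (-10.000)(10.000) = -100.00.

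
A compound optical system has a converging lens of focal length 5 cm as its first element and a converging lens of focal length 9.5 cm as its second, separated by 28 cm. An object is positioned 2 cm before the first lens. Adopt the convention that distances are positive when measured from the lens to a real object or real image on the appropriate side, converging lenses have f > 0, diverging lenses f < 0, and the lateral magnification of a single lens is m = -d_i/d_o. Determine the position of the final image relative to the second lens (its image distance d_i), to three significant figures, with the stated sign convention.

13.6 cm

Applying the thin-lens equation to the first lens, 1/5 = 1/2 + 1/d_i1, which gives d_i1 = -3.333 cm.
The intermediate image is virtual, 3.333 cm to the left of lens 1, so d_o2 = L - d_i1 = 28 - (-3.333) = 31.333 cm.
Applying the thin-lens equation again with f_2 = 9.5 cm and d_o2 = 31.333 cm gives d_i2 = 13.634 cm.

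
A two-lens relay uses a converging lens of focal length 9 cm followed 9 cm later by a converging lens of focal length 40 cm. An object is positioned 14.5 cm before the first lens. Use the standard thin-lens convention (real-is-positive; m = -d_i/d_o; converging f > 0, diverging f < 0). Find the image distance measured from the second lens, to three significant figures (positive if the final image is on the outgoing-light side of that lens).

First lens: d_i1 = 1/(1/9 - 1/14.5) = 23.727 cm.
Since 23.727 cm > 9 cm, the first image lies past the second lens and serves as a virtual object: d_o2 = L - d_i1 = -14.727 cm.
Second lens: d_i2 = 1/(1/40 - 1/(-14.727)) = 10.764 cm.

10.8 cm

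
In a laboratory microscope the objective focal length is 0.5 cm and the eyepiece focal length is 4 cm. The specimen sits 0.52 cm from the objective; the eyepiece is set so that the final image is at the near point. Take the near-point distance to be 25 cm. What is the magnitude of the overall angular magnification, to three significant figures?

Objective: 1/d_i = 1/f_obj - 1/d_o = 1/0.5 - 1/0.52 = 0.07692 cm^-1, so d_i = 13.000 cm.
m_obj = -d_i/d_o = -13.000/0.52 = -25.000.
Eyepiece angular magnification (image at near point): M_eye = 1 + D/f_e = 1 + 25/4 = 7.250.
Overall M = m_obj x M_eye = (-25.000)(7.250) = -181.25.
|M| = 181.25.

181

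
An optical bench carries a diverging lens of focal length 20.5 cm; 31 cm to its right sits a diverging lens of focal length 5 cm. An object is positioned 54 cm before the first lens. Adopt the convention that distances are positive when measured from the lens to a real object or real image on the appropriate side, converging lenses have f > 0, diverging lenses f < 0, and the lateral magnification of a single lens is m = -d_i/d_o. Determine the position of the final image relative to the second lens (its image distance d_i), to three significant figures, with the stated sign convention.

Lens 1: 1/d_i1 = 1/f_1 - 1/d_o1 = 1/(-20.5) - 1/54 = -0.06730 cm^-1, so d_i1 = -14.859 cm.
With d_i1 < 0 the first image is virtual and lies on the object side; the object distance for lens 2 is d_o2 = 31 - (-14.859) = 45.859 cm.
Lens 2: 1/d_i2 = 1/f_2 - 1/d_o2 = 1/(-5) - 1/(45.859) = -0.22181 cm^-1, so d_i2 = -4.508 cm.

-4.51 cm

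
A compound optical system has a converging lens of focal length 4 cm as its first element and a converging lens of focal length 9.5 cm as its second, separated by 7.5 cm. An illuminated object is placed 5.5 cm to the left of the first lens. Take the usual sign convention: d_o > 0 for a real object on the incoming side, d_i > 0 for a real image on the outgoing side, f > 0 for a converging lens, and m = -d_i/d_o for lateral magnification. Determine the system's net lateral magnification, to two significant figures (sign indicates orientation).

Applying the thin-lens equation to the first lens, 1/4 = 1/5.5 + 1/d_i1, which gives d_i1 = 14.667 cm.
Its lateral magnification is m_1 = -d_i1/d_o1 = -(14.667)/5.5 = -2.6667.
Since 14.667 cm > 7.5 cm, the first image lies past the second lens and serves as a virtual object: d_o2 = L - d_i1 = -7.167 cm.
Applying the thin-lens equation again with f_2 = 9.5 cm and d_o2 = -7.167 cm gives d_i2 = 4.085 cm.
m_2 = -(4.085)/(-7.167) = 0.5700.
The system's lateral magnification is m_1 m_2 = (-2.6667)(0.5700) = -1.5200.

-1.5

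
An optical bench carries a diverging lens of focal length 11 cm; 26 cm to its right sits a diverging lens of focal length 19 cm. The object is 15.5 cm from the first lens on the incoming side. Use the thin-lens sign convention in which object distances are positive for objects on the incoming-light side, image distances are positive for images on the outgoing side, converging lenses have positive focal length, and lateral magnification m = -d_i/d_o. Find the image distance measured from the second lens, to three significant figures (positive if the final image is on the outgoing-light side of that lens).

-12.0 cm

Applying the thin-lens equation to the first lens, 1/(-11) = 1/15.5 + 1/d_i1, which gives d_i1 = -6.434 cm.
With d_i1 < 0 the first image is virtual and lies on the object side; the object distance for lens 2 is d_o2 = 26 - (-6.434) = 32.434 cm.
Applying the thin-lens equation again with f_2 = -19 cm and d_o2 = 32.434 cm gives d_i2 = -11.981 cm.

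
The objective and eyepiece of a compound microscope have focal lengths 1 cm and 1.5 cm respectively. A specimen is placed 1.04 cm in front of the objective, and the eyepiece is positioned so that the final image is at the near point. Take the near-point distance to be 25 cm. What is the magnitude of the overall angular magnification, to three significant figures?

442

Objective: 1/d_i = 1/f_obj - 1/d_o = 1/1 - 1/1.04 = 0.03846 cm^-1, so d_i = 26.000 cm.
m_obj = -d_i/d_o = -26.000/1.04 = -25.000.
Eyepiece angular magnification (image at near point): M_eye = 1 + D/f_e = 1 + 25/1.5 = 17.667.
Overall M = m_obj x M_eye = (-25.000)(17.667) = -441.67.
|M| = 441.67.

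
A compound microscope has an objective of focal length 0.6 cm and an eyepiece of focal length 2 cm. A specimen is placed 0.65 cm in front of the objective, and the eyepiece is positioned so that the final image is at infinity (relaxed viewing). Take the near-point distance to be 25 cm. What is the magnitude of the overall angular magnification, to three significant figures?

150

Objective: 1/d_i = 1/f_obj - 1/d_o = 1/0.6 - 1/0.65 = 0.12821 cm^-1, so d_i = 7.800 cm.
m_obj = -d_i/d_o = -7.800/0.65 = -12.000.
Eyepiece angular magnification (image at infinity): M_eye = D/f_e = 25/2 = 12.500.
Overall M = m_obj x M_eye = (-12.000)(12.500) = -150.00.
|M| = 150.00.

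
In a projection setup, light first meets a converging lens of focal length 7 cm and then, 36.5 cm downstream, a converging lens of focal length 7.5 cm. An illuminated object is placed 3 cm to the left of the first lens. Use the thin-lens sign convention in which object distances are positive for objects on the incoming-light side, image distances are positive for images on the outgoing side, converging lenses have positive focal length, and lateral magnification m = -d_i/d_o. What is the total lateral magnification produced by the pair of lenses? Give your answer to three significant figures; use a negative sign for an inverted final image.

-0.383

Lens 1: 1/d_i1 = 1/f_1 - 1/d_o1 = 1/7 - 1/3 = -0.19048 cm^-1, so d_i1 = -5.250 cm.
m_1 = -(-5.250)/3 = 1.7500.
With d_i1 < 0 the first image is virtual and lies on the object side; the object distance for lens 2 is d_o2 = 36.5 - (-5.250) = 41.750 cm.
Lens 2: 1/d_i2 = 1/f_2 - 1/d_o2 = 1/7.5 - 1/(41.750) = 0.10938 cm^-1, so d_i2 = 9.142 cm.
m_2 = -(9.142)/(41.750) = -0.2190.
Overall magnification: m = m_1 m_2 = -0.3832.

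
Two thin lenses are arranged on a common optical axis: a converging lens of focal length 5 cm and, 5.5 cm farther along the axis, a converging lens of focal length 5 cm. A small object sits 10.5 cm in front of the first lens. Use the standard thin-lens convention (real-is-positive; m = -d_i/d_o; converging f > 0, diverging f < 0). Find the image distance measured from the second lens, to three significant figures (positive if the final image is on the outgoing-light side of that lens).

Lens 1: 1/d_i1 = 1/f_1 - 1/d_o1 = 1/5 - 1/10.5 = 0.10476 cm^-1, so d_i1 = 9.545 cm.
Since 9.545 cm > 5.5 cm, the first image lies past the second lens and serves as a virtual object: d_o2 = L - d_i1 = -4.045 cm.
Lens 2: 1/d_i2 = 1/f_2 - 1/d_o2 = 1/5 - 1/(-4.045) = 0.44719 cm^-1, so d_i2 = 2.236 cm.

2.24 cm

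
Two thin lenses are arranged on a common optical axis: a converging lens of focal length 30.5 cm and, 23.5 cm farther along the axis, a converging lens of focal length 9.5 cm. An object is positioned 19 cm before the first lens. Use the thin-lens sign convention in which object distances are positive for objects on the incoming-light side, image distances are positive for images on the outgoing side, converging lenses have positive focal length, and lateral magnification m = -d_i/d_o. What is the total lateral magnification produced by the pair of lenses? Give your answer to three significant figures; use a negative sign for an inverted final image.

Applying the thin-lens equation to the first lens, 1/30.5 = 1/19 + 1/d_i1, which gives d_i1 = -50.391 cm.
Its lateral magnification is m_1 = -d_i1/d_o1 = -(-50.391)/19 = 2.6522.
The intermediate image is virtual, 50.391 cm to the left of lens 1, so d_o2 = L - d_i1 = 23.5 - (-50.391) = 73.891 cm.
Applying the thin-lens equation again with f_2 = 9.5 cm and d_o2 = 73.891 cm gives d_i2 = 10.902 cm.
m_2 = -(10.902)/(73.891) = -0.1475.
Total m = m_1 x m_2 = (2.6522)(-0.1475) = -0.3913.

-0.391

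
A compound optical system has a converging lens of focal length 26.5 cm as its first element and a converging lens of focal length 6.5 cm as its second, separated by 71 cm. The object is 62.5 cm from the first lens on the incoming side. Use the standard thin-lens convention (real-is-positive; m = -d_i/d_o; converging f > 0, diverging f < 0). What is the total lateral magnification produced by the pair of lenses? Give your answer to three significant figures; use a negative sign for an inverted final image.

First lens: d_i1 = 1/(1/26.5 - 1/62.5) = 46.007 cm.
m_1 = -(46.007)/62.5 = -0.7361.
Object distance for lens 2: d_o2 = 71 - 46.007 = 24.993 cm.
Second lens: d_i2 = 1/(1/6.5 - 1/(24.993)) = 8.785 cm.
m_2 = -(8.785)/(24.993) = -0.3515.
The system's lateral magnification is m_1 m_2 = (-0.7361)(-0.3515) = 0.2587.

0.259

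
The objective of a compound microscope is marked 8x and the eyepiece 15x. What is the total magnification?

The overall magnification of a compound microscope is the product of the objective and eyepiece magnifications:
M = M_obj x M_eye = 8 x 15 = 120.

120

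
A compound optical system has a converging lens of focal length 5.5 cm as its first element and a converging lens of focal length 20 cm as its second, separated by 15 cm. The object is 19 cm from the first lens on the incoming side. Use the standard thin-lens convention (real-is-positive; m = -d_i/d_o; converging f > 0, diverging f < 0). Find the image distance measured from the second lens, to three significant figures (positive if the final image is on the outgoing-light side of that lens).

Applying the thin-lens equation to the first lens, 1/5.5 = 1/19 + 1/d_i1, which gives d_i1 = 7.741 cm.
The intermediate image is 7.741 cm to the right of lens 1, so d_o2 = L - d_i1 = 15 - 7.741 = 7.259 cm.
Applying the thin-lens equation again with f_2 = 20 cm and d_o2 = 7.259 cm gives d_i2 = -11.395 cm.

-11.4 cm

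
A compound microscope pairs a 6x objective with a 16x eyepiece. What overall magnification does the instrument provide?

96

The overall magnification of a compound microscope is the product of the objective and eyepiece magnifications:
M = M_obj x M_eye = 6 x 16 = 96.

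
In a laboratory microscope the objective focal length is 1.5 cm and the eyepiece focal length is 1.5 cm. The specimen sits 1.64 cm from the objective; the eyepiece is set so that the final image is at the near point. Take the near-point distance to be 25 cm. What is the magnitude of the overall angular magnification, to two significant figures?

190

Objective: 1/d_i = 1/f_obj - 1/d_o = 1/1.5 - 1/1.64 = 0.05691 cm^-1, so d_i = 17.571 cm.
m_obj = -d_i/d_o = -17.571/1.64 = -10.714.
Eyepiece angular magnification (image at near point): M_eye = 1 + D/f_e = 1 + 25/1.5 = 17.667.
Overall M = m_obj x M_eye = (-10.714)(17.667) = -189.29.
|M| = 189.29.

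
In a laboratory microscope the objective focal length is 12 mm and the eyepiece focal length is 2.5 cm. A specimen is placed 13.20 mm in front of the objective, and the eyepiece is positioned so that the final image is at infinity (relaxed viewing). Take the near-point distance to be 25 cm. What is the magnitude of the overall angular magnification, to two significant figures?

100

Convert to cm: f_obj = 12 mm = 1.2 cm; d_o = 13.20 mm = 1.32 cm.
Objective: 1/d_i = 1/f_obj - 1/d_o = 1/1.2 - 1/1.32 = 0.07576 cm^-1, so d_i = 13.200 cm.
m_obj = -d_i/d_o = -13.200/1.32 = -10.000.
Eyepiece angular magnification (image at infinity): M_eye = D/f_e = 25/2.5 = 10.000.
Overall M = m_obj x M_eye = (-10.000)(10.000) = -100.00.
|M| = 100.00.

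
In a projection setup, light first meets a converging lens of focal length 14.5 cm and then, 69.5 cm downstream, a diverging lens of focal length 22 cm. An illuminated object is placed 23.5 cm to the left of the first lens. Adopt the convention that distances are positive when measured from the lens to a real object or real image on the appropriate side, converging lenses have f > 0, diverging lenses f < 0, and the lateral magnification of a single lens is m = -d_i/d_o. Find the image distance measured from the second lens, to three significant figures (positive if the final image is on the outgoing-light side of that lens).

First lens: d_i1 = 1/(1/14.5 - 1/23.5) = 37.861 cm.
Object distance for lens 2: d_o2 = 69.5 - 37.861 = 31.639 cm.
Second lens: d_i2 = 1/(1/(-22) - 1/(31.639)) = -12.977 cm.

-13.0 cm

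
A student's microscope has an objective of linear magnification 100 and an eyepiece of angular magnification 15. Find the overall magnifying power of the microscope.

The overall magnification of a compound microscope is the product of the objective and eyepiece magnifications:
M = M_obj x M_eye = 100 x 15 = 1500.

1500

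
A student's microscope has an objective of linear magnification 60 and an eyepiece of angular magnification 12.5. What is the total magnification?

750

The overall magnification of a compound microscope is the product of the objective and eyepiece magnifications:
M = M_obj x M_eye = 60 x 12.5 = 750.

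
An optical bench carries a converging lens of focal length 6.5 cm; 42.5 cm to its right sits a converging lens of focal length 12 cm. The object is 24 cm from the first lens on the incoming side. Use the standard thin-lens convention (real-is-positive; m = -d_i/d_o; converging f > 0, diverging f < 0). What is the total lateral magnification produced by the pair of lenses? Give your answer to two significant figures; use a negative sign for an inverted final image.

0.21

Lens 1: 1/d_i1 = 1/f_1 - 1/d_o1 = 1/6.5 - 1/24 = 0.11218 cm^-1, so d_i1 = 8.914 cm.
m_1 = -(8.914)/24 = -0.3714.
That image sits 33.586 cm in front of the second lens, so d_o2 = 33.586 cm.
Lens 2: 1/d_i2 = 1/f_2 - 1/d_o2 = 1/12 - 1/(33.586) = 0.05356 cm^-1, so d_i2 = 18.671 cm.
m_2 = -(18.671)/(33.586) = -0.5559.
Overall magnification: m = m_1 m_2 = 0.2065.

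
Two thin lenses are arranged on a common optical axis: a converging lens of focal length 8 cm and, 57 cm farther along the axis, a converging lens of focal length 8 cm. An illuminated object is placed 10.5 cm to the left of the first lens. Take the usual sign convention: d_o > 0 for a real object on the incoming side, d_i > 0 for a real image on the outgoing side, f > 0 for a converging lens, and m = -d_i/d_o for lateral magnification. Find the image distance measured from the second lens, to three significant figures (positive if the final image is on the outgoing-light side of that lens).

Lens 1: 1/d_i1 = 1/f_1 - 1/d_o1 = 1/8 - 1/10.5 = 0.02976 cm^-1, so d_i1 = 33.600 cm.
The intermediate image is 33.600 cm to the right of lens 1, so d_o2 = L - d_i1 = 57 - 33.600 = 23.400 cm.
Lens 2: 1/d_i2 = 1/f_2 - 1/d_o2 = 1/8 - 1/(23.400) = 0.08226 cm^-1, so d_i2 = 12.156 cm.

12.2 cm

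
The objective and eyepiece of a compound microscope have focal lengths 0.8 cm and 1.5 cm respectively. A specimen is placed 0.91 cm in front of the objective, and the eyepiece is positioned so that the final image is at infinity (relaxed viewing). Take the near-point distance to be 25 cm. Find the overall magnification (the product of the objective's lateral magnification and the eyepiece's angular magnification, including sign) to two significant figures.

-120

Objective: 1/d_i = 1/f_obj - 1/d_o = 1/0.8 - 1/0.91 = 0.15110 cm^-1, so d_i = 6.618 cm.
m_obj = -d_i/d_o = -6.618/0.91 = -7.273.
Eyepiece angular magnification (image at infinity): M_eye = D/f_e = 25/1.5 = 16.667.
Overall M = m_obj x M_eye = (-7.273)(16.667) = -121.21.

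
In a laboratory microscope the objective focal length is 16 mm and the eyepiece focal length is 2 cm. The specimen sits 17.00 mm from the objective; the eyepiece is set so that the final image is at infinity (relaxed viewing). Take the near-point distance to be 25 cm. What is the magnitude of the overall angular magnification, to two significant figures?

Convert to cm: f_obj = 16 mm = 1.6 cm; d_o = 17.00 mm = 1.70 cm.
Objective: 1/d_i = 1/f_obj - 1/d_o = 1/1.6 - 1/1.70 = 0.03676 cm^-1, so d_i = 27.200 cm.
m_obj = -d_i/d_o = -27.200/1.70 = -16.000.
Eyepiece angular magnification (image at infinity): M_eye = D/f_e = 25/2 = 12.500.
Overall M = m_obj x M_eye = (-16.000)(12.500) = -200.00.
|M| = 200.00.

200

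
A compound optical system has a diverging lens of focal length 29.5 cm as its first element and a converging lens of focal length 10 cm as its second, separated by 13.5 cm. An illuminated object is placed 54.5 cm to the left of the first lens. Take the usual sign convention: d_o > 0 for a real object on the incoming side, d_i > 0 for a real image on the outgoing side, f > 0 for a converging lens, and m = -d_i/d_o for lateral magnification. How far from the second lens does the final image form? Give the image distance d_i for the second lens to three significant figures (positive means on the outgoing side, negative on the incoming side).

Applying the thin-lens equation to the first lens, 1/(-29.5) = 1/54.5 + 1/d_i1, which gives d_i1 = -19.140 cm.
With d_i1 < 0 the first image is virtual and lies on the object side; the object distance for lens 2 is d_o2 = 13.5 - (-19.140) = 32.640 cm.
Applying the thin-lens equation again with f_2 = 10 cm and d_o2 = 32.640 cm gives d_i2 = 14.417 cm.

14.4 cm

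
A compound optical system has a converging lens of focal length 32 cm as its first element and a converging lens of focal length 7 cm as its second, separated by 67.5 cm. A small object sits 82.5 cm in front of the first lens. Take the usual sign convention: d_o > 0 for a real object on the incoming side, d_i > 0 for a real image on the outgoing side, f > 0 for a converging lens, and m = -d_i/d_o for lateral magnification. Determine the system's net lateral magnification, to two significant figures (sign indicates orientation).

Lens 1: 1/d_i1 = 1/f_1 - 1/d_o1 = 1/32 - 1/82.5 = 0.01913 cm^-1, so d_i1 = 52.277 cm.
m_1 = -(52.277)/82.5 = -0.6337.
Object distance for lens 2: d_o2 = 67.5 - 52.277 = 15.223 cm.
Lens 2: 1/d_i2 = 1/f_2 - 1/d_o2 = 1/7 - 1/(15.223) = 0.07717 cm^-1, so d_i2 = 12.959 cm.
m_2 = -(12.959)/(15.223) = -0.8513.
Overall magnification: m = m_1 m_2 = 0.5394.

0.54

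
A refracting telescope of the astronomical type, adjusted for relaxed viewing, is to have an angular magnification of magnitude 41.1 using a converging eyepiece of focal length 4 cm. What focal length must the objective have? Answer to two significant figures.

|M| = f_obj/|f_eye|, so f_obj = |M| x |f_eye| = 41.1 x 4 = 164.400 cm.

160 cm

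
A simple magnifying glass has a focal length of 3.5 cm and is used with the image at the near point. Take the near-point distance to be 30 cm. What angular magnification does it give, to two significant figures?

9.6

M = 1 + D/f = 1 + 30/3.5 = 9.571.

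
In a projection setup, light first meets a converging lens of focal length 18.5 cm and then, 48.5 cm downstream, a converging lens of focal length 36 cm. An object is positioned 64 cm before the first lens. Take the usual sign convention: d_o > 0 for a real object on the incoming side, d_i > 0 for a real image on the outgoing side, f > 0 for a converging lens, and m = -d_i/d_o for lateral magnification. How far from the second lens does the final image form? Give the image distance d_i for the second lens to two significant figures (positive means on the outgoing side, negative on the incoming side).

-60 cm

Applying the thin-lens equation to the first lens, 1/18.5 = 1/64 + 1/d_i1, which gives d_i1 = 26.022 cm.
The intermediate image is 26.022 cm to the right of lens 1, so d_o2 = L - d_i1 = 48.5 - 26.022 = 22.478 cm.
Applying the thin-lens equation again with f_2 = 36 cm and d_o2 = 22.478 cm gives d_i2 = -59.844 cm.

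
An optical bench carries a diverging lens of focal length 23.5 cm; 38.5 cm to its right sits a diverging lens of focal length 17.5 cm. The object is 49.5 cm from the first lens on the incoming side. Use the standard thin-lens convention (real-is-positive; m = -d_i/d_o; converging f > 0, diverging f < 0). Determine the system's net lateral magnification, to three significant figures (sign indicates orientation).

Lens 1: 1/d_i1 = 1/f_1 - 1/d_o1 = 1/(-23.5) - 1/49.5 = -0.06276 cm^-1, so d_i1 = -15.935 cm.
m_1 = -(-15.935)/49.5 = 0.3219.
With d_i1 < 0 the first image is virtual and lies on the object side; the object distance for lens 2 is d_o2 = 38.5 - (-15.935) = 54.435 cm.
Lens 2: 1/d_i2 = 1/f_2 - 1/d_o2 = 1/(-17.5) - 1/(54.435) = -0.07551 cm^-1, so d_i2 = -13.243 cm.
m_2 = -(-13.243)/(54.435) = 0.2433.
The system's lateral magnification is m_1 m_2 = (0.3219)(0.2433) = 0.0783.

0.0783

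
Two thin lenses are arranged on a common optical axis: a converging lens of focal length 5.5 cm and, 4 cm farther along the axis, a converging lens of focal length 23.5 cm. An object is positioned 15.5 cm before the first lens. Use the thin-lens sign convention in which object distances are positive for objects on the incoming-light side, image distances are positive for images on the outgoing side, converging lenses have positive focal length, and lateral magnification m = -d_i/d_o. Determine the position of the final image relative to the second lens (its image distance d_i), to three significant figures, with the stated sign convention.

3.79 cm

First lens: d_i1 = 1/(1/5.5 - 1/15.5) = 8.525 cm.
This image would form 8.525 cm past lens 1, i.e. 4.525 cm beyond lens 2, so it is a virtual object for lens 2: d_o2 = 4 - 8.525 = -4.525 cm.
Second lens: d_i2 = 1/(1/23.5 - 1/(-4.525)) = 3.794 cm.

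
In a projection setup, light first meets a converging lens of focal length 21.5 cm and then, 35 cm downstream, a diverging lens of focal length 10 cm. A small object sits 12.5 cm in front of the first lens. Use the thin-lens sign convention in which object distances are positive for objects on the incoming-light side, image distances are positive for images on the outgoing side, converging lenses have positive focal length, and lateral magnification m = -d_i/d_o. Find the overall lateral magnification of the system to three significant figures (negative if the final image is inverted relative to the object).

First lens: d_i1 = 1/(1/21.5 - 1/12.5) = -29.861 cm.
m_1 = -(-29.861)/12.5 = 2.3889.
With d_i1 < 0 the first image is virtual and lies on the object side; the object distance for lens 2 is d_o2 = 35 - (-29.861) = 64.861 cm.
Second lens: d_i2 = 1/(1/(-10) - 1/(64.861)) = -8.664 cm.
m_2 = -(-8.664)/(64.861) = 0.1336.
The system's lateral magnification is m_1 m_2 = (2.3889)(0.1336) = 0.3191.

0.319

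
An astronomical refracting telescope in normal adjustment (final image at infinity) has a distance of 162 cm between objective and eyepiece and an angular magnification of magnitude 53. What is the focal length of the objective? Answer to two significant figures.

In normal adjustment the tube length equals f_obj + f_eye and |M| = f_obj/f_eye.
So f_obj = 53 f_eye and 53 f_eye + f_eye = 162 cm, giving f_eye = 162/54 = 3.000 cm and f_obj = 159.000 cm.

160 cm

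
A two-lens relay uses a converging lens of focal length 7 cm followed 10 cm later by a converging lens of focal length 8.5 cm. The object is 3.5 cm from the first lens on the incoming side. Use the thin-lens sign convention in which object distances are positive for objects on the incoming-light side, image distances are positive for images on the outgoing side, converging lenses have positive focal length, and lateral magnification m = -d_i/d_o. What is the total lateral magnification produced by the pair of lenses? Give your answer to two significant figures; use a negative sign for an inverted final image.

-2.0

Lens 1: 1/d_i1 = 1/f_1 - 1/d_o1 = 1/7 - 1/3.5 = -0.14286 cm^-1, so d_i1 = -7.000 cm.
m_1 = -(-7.000)/3.5 = 2.0000.
The intermediate image is virtual, 7.000 cm to the left of lens 1, so d_o2 = L - d_i1 = 10 - (-7.000) = 17.000 cm.
Lens 2: 1/d_i2 = 1/f_2 - 1/d_o2 = 1/8.5 - 1/(17.000) = 0.05882 cm^-1, so d_i2 = 17.000 cm.
m_2 = -(17.000)/(17.000) = -1.0000.
Total m = m_1 x m_2 = (2.0000)(-1.0000) = -2.0000.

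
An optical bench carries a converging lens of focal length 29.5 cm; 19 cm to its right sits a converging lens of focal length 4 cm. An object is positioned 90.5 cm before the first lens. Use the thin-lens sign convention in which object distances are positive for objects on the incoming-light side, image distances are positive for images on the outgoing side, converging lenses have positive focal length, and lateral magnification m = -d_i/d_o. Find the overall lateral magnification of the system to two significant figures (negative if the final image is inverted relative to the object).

First lens: d_i1 = 1/(1/29.5 - 1/90.5) = 43.766 cm.
m_1 = -(43.766)/90.5 = -0.4836.
This image would form 43.766 cm past lens 1, i.e. 24.766 cm beyond lens 2, so it is a virtual object for lens 2: d_o2 = 19 - 43.766 = -24.766 cm.
Second lens: d_i2 = 1/(1/4 - 1/(-24.766)) = 3.444 cm.
m_2 = -(3.444)/(-24.766) = 0.1391.
The system's lateral magnification is m_1 m_2 = (-0.4836)(0.1391) = -0.0672.

-0.067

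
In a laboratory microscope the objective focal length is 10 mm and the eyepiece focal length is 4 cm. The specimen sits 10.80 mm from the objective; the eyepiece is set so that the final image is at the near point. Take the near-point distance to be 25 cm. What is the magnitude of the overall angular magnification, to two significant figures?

Convert to cm: f_obj = 10 mm = 1 cm; d_o = 10.80 mm = 1.08 cm.
Objective: 1/d_i = 1/f_obj - 1/d_o = 1/1 - 1/1.08 = 0.07407 cm^-1, so d_i = 13.500 cm.
m_obj = -d_i/d_o = -13.500/1.08 = -12.500.
Eyepiece angular magnification (image at near point): M_eye = 1 + D/f_e = 1 + 25/4 = 7.250.
Overall M = m_obj x M_eye = (-12.500)(7.250) = -90.62.
|M| = 90.62.

91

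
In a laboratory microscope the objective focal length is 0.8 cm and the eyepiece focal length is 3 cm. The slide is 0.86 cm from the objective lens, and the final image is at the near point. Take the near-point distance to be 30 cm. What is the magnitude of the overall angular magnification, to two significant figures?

Objective: 1/d_i = 1/f_obj - 1/d_o = 1/0.8 - 1/0.86 = 0.08721 cm^-1, so d_i = 11.467 cm.
m_obj = -d_i/d_o = -11.467/0.86 = -13.333.
Eyepiece angular magnification (image at near point): M_eye = 1 + D/f_e = 1 + 30/3 = 11.000.
Overall M = m_obj x M_eye = (-13.333)(11.000) = -146.67.
|M| = 146.67.

150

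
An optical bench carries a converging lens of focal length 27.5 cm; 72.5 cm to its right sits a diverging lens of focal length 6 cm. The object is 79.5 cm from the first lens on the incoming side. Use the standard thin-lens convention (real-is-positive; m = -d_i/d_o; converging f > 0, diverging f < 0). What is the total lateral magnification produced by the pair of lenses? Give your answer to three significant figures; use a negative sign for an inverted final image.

Lens 1: 1/d_i1 = 1/f_1 - 1/d_o1 = 1/27.5 - 1/79.5 = 0.02379 cm^-1, so d_i1 = 42.043 cm.
m_1 = -(42.043)/79.5 = -0.5288.
Object distance for lens 2: d_o2 = 72.5 - 42.043 = 30.457 cm.
Lens 2: 1/d_i2 = 1/f_2 - 1/d_o2 = 1/(-6) - 1/(30.457) = -0.19950 cm^-1, so d_i2 = -5.013 cm.
m_2 = -(-5.013)/(30.457) = 0.1646.
Overall magnification: m = m_1 m_2 = -0.0870.

-0.0870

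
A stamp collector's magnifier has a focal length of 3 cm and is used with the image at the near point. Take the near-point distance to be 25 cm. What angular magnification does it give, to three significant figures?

M = 1 + D/f = 1 + 25/3 = 9.333.

9.33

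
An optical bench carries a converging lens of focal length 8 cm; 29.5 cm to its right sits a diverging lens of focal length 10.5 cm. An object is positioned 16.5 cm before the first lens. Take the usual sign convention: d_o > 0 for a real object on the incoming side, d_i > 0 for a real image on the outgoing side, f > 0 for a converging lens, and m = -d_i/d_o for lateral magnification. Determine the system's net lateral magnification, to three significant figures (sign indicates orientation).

Lens 1: 1/d_i1 = 1/f_1 - 1/d_o1 = 1/8 - 1/16.5 = 0.06439 cm^-1, so d_i1 = 15.529 cm.
m_1 = -(15.529)/16.5 = -0.9412.
Object distance for lens 2: d_o2 = 29.5 - 15.529 = 13.971 cm.
Lens 2: 1/d_i2 = 1/f_2 - 1/d_o2 = 1/(-10.5) - 1/(13.971) = -0.16682 cm^-1, so d_i2 = -5.995 cm.
m_2 = -(-5.995)/(13.971) = 0.4291.
Total m = m_1 x m_2 = (-0.9412)(0.4291) = -0.4038.

-0.404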